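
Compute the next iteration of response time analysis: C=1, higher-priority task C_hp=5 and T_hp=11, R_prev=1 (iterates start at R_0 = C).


R_next = C + ceil(R_prev / T_hp) * C_hp
ceil(1 / 11) = ceil(0.0909) = 1
Interference = 1 * 5 = 5
R_next = 1 + 5 = 6

6


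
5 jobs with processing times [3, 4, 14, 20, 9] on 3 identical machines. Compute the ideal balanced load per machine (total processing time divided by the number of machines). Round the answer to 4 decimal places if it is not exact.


Total processing time = 3 + 4 + 14 + 20 + 9 = 50
Number of machines = 3
Ideal balanced load = 50 / 3 = 16.6667

16.6667


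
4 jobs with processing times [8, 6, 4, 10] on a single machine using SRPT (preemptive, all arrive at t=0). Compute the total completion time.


Since all jobs arrive at t=0, SRPT equals SPT ordering.
SPT order: [4, 6, 8, 10]
Completion times:
  Job 1: p=4, C=4
  Job 2: p=6, C=10
  Job 3: p=8, C=18
  Job 4: p=10, C=28
Total completion time = 4 + 10 + 18 + 28 = 60

60


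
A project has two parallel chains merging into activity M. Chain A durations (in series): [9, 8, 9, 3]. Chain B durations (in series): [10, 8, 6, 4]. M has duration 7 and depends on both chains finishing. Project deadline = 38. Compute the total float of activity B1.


Forward pass: ES(B1) = sum of predecessors on chain B = 0
EF = ES + duration = 0 + 10 = 10
Backward pass: LF(M) = deadline = 38; LS(M) = 38 - 7 = 31
LF(B1) = LS(M) - sum(successors on chain B) = 31 - 18 = 13
LS = LF - duration = 13 - 10 = 3
Total float = LS - ES = 3 - 0 = 3

3


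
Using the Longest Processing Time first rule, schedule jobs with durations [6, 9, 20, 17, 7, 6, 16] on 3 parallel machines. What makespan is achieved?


Sort jobs in decreasing order (LPT): [20, 17, 16, 9, 7, 6, 6]
Assign each job to the least loaded machine:
  Machine 1: jobs [20, 6], load = 26
  Machine 2: jobs [17, 7, 6], load = 30
  Machine 3: jobs [16, 9], load = 25
Makespan = max load = 30

30


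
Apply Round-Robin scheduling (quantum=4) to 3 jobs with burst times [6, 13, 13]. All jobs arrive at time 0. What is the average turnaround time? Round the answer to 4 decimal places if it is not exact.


Time quantum = 4
Execution trace:
  J1 runs 4 units, time = 4
  J2 runs 4 units, time = 8
  J3 runs 4 units, time = 12
  J1 runs 2 units, time = 14
  J2 runs 4 units, time = 18
  J3 runs 4 units, time = 22
  J2 runs 4 units, time = 26
  J3 runs 4 units, time = 30
  J2 runs 1 units, time = 31
  J3 runs 1 units, time = 32
Finish times: [14, 31, 32]
Average turnaround = 77/3 = 25.6667

25.6667


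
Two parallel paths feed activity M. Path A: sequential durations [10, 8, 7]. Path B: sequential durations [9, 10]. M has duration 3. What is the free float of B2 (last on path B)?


ES(B2) = sum of predecessors on chain B = 9
EF(B2) = ES + duration = 9 + 10 = 19
Successor of B2 is M. ES(M) = max(sum(A), sum(B)) = max(25, 19) = 25
Free float = ES(successor) - EF(current) = 25 - 19 = 6

6


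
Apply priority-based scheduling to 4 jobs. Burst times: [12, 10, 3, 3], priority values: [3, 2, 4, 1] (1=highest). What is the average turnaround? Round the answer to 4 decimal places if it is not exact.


Sort by priority (ascending = highest first):
Order: [(1, 3), (2, 10), (3, 12), (4, 3)]
Completion times:
  Priority 1, burst=3, C=3
  Priority 2, burst=10, C=13
  Priority 3, burst=12, C=25
  Priority 4, burst=3, C=28
Average turnaround = 69/4 = 17.25

17.25


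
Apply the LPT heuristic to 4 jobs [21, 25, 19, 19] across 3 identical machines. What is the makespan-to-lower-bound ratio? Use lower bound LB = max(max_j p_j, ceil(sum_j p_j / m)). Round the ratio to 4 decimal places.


LPT order: [25, 21, 19, 19]
Machine loads after assignment: [25, 21, 38]
LPT makespan = 38
Lower bound = max(max_job, ceil(total/3)) = max(25, 28) = 28
Ratio = 38 / 28 = 1.3571

1.3571


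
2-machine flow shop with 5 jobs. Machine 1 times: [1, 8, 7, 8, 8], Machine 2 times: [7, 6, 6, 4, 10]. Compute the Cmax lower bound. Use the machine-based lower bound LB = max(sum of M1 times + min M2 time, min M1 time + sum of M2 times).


LB1 = sum(M1 times) + min(M2 times) = 32 + 4 = 36
LB2 = min(M1 times) + sum(M2 times) = 1 + 33 = 34
Lower bound = max(LB1, LB2) = max(36, 34) = 36

36


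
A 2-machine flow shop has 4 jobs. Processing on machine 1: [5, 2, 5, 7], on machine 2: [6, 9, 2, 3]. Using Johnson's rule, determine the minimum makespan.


Apply Johnson's rule:
  Group 1 (a <= b): [(2, 2, 9), (1, 5, 6)]
  Group 2 (a > b): [(4, 7, 3), (3, 5, 2)]
Optimal job order: [2, 1, 4, 3]
Schedule:
  Job 2: M1 done at 2, M2 done at 11
  Job 1: M1 done at 7, M2 done at 17
  Job 4: M1 done at 14, M2 done at 20
  Job 3: M1 done at 19, M2 done at 22
Makespan = 22

22


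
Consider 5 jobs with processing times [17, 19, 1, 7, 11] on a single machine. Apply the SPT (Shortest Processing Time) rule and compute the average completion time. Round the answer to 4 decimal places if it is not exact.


Sort jobs by processing time (SPT order): [1, 7, 11, 17, 19]
Compute completion times sequentially:
  Job 1: processing = 1, completes at 1
  Job 2: processing = 7, completes at 8
  Job 3: processing = 11, completes at 19
  Job 4: processing = 17, completes at 36
  Job 5: processing = 19, completes at 55
Sum of completion times = 119
Average completion time = 119/5 = 23.8

23.8


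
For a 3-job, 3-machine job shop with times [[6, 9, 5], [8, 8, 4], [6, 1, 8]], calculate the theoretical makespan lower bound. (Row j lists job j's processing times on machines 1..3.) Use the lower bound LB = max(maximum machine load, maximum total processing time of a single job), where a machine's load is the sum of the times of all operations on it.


Machine loads:
  Machine 1: 6 + 8 + 6 = 20
  Machine 2: 9 + 8 + 1 = 18
  Machine 3: 5 + 4 + 8 = 17
Max machine load = 20
Job totals:
  Job 1: 20
  Job 2: 20
  Job 3: 15
Max job total = 20
Lower bound = max(20, 20) = 20

20


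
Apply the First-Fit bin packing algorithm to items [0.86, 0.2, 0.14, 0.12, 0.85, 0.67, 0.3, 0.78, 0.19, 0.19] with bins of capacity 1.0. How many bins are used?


Place items sequentially using First-Fit:
  Item 0.86 -> new Bin 1
  Item 0.2 -> new Bin 2
  Item 0.14 -> Bin 1 (now 1.0)
  Item 0.12 -> Bin 2 (now 0.32)
  Item 0.85 -> new Bin 3
  Item 0.67 -> Bin 2 (now 0.99)
  Item 0.3 -> new Bin 4
  Item 0.78 -> new Bin 5
  Item 0.19 -> Bin 4 (now 0.49)
  Item 0.19 -> Bin 4 (now 0.68)
Total bins used = 5

5


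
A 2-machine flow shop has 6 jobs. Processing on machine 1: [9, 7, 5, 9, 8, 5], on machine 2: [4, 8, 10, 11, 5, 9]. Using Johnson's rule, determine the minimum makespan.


Apply Johnson's rule:
  Group 1 (a <= b): [(3, 5, 10), (6, 5, 9), (2, 7, 8), (4, 9, 11)]
  Group 2 (a > b): [(5, 8, 5), (1, 9, 4)]
Optimal job order: [3, 6, 2, 4, 5, 1]
Schedule:
  Job 3: M1 done at 5, M2 done at 15
  Job 6: M1 done at 10, M2 done at 24
  Job 2: M1 done at 17, M2 done at 32
  Job 4: M1 done at 26, M2 done at 43
  Job 5: M1 done at 34, M2 done at 48
  Job 1: M1 done at 43, M2 done at 52
Makespan = 52

52


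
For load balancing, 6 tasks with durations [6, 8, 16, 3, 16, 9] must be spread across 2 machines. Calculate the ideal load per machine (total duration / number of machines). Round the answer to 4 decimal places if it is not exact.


Total processing time = 6 + 8 + 16 + 3 + 16 + 9 = 58
Number of machines = 2
Ideal balanced load = 58 / 2 = 29.0

29.0


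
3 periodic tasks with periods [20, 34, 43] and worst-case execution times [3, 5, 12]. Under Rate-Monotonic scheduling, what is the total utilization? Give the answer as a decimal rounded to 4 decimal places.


Compute individual utilizations (exact fractions):
  Task 1: C/T = 3/20 (approx. 0.15)
  Task 2: C/T = 5/34 (approx. 0.1471)
  Task 3: C/T = 12/43 (approx. 0.2791)
Total utilization U = 3/20 + 5/34 + 12/43 = 8423/14620
Rounded to 4 decimal places: U = 0.5761
RM (Liu & Layland) bound for 3 tasks = 0.779763; compare with U = 8423/14620 (approx. 0.576129)
U <= bound, so schedulable by RM sufficient condition.

0.5761


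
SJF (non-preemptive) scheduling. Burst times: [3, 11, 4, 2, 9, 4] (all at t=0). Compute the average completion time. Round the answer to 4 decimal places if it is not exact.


SJF order (ascending): [2, 3, 4, 4, 9, 11]
Completion times:
  Job 1: burst=2, C=2
  Job 2: burst=3, C=5
  Job 3: burst=4, C=9
  Job 4: burst=4, C=13
  Job 5: burst=9, C=22
  Job 6: burst=11, C=33
Average completion = 84/6 = 14.0

14.0


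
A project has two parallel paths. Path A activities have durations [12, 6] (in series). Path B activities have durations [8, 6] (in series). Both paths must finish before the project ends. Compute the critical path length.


Path A total = 12 + 6 = 18
Path B total = 8 + 6 = 14
Critical path = longest path = max(18, 14) = 18

18


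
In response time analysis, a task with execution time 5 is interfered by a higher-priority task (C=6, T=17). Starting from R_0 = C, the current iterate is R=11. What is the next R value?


R_next = C + ceil(R_prev / T_hp) * C_hp
ceil(11 / 17) = ceil(0.6471) = 1
Interference = 1 * 6 = 6
R_next = 5 + 6 = 11
R_next = R_prev, so the iteration has converged (response time = 11).

11


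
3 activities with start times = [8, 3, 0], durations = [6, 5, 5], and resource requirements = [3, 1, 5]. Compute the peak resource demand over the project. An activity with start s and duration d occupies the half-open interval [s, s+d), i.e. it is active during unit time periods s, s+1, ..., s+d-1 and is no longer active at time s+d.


Each activity i is active on [start_i, start_i + duration_i).
Compute total resource usage per time slot:
  t=0: active resources = [5], total = 5
  t=1: active resources = [5], total = 5
  t=2: active resources = [5], total = 5
  t=3: active resources = [1, 5], total = 6
  t=4: active resources = [1, 5], total = 6
  t=5: active resources = [1], total = 1
  t=6: active resources = [1], total = 1
  t=7: active resources = [1], total = 1
  t=8: active resources = [3], total = 3
  t=9: active resources = [3], total = 3
  t=10: active resources = [3], total = 3
  t=11: active resources = [3], total = 3
  t=12: active resources = [3], total = 3
  t=13: active resources = [3], total = 3
Peak resource demand = 6

6


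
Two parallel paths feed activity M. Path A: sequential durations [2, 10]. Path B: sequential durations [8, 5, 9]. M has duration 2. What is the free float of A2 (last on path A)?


ES(A2) = sum of predecessors on chain A = 2
EF(A2) = ES + duration = 2 + 10 = 12
Successor of A2 is M. ES(M) = max(sum(A), sum(B)) = max(12, 22) = 22
Free float = ES(successor) - EF(current) = 22 - 12 = 10

10


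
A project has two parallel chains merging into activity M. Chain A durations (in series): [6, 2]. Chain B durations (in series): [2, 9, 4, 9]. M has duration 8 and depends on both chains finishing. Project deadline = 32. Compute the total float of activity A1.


Forward pass: ES(A1) = sum of predecessors on chain A = 0
EF = ES + duration = 0 + 6 = 6
Backward pass: LF(M) = deadline = 32; LS(M) = 32 - 8 = 24
LF(A1) = LS(M) - sum(successors on chain A) = 24 - 2 = 22
LS = LF - duration = 22 - 6 = 16
Total float = LS - ES = 16 - 0 = 16

16


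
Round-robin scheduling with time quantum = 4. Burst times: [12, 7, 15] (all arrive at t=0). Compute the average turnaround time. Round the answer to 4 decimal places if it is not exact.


Time quantum = 4
Execution trace:
  J1 runs 4 units, time = 4
  J2 runs 4 units, time = 8
  J3 runs 4 units, time = 12
  J1 runs 4 units, time = 16
  J2 runs 3 units, time = 19
  J3 runs 4 units, time = 23
  J1 runs 4 units, time = 27
  J3 runs 4 units, time = 31
  J3 runs 3 units, time = 34
Finish times: [27, 19, 34]
Average turnaround = 80/3 = 26.6667

26.6667


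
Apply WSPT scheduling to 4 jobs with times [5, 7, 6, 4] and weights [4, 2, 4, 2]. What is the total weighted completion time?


Compute p/w ratios and sort ascending (WSPT): [(5, 4), (6, 4), (4, 2), (7, 2)]
Compute weighted completion times:
  Job (p=5,w=4): C=5, w*C=4*5=20
  Job (p=6,w=4): C=11, w*C=4*11=44
  Job (p=4,w=2): C=15, w*C=2*15=30
  Job (p=7,w=2): C=22, w*C=2*22=44
Total weighted completion time = 138

138


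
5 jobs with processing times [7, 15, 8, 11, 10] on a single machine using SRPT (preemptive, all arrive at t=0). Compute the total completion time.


Since all jobs arrive at t=0, SRPT equals SPT ordering.
SPT order: [7, 8, 10, 11, 15]
Completion times:
  Job 1: p=7, C=7
  Job 2: p=8, C=15
  Job 3: p=10, C=25
  Job 4: p=11, C=36
  Job 5: p=15, C=51
Total completion time = 7 + 15 + 25 + 36 + 51 = 134

134


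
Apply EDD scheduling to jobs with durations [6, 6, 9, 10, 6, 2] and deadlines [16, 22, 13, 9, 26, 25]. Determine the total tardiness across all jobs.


Sort by due date (EDD order): [(10, 9), (9, 13), (6, 16), (6, 22), (2, 25), (6, 26)]
Compute completion times and tardiness:
  Job 1: p=10, d=9, C=10, tardiness=max(0,10-9)=1
  Job 2: p=9, d=13, C=19, tardiness=max(0,19-13)=6
  Job 3: p=6, d=16, C=25, tardiness=max(0,25-16)=9
  Job 4: p=6, d=22, C=31, tardiness=max(0,31-22)=9
  Job 5: p=2, d=25, C=33, tardiness=max(0,33-25)=8
  Job 6: p=6, d=26, C=39, tardiness=max(0,39-26)=13
Total tardiness = 46

46


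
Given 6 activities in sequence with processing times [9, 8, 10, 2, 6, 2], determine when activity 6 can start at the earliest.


Activity 6 starts after activities 1 through 5 complete.
Predecessor durations: [9, 8, 10, 2, 6]
ES = 9 + 8 + 10 + 2 + 6 = 35

35


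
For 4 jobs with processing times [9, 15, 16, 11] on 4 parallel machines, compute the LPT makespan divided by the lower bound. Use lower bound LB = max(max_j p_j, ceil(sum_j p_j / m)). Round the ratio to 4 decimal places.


LPT order: [16, 15, 11, 9]
Machine loads after assignment: [16, 15, 11, 9]
LPT makespan = 16
Lower bound = max(max_job, ceil(total/4)) = max(16, 13) = 16
Ratio = 16 / 16 = 1.0

1.0


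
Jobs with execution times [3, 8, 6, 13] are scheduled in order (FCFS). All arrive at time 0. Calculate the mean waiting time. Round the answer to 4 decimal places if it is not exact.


FCFS order (as given): [3, 8, 6, 13]
Waiting times:
  Job 1: wait = 0
  Job 2: wait = 3
  Job 3: wait = 11
  Job 4: wait = 17
Sum of waiting times = 31
Average waiting time = 31/4 = 7.75

7.75


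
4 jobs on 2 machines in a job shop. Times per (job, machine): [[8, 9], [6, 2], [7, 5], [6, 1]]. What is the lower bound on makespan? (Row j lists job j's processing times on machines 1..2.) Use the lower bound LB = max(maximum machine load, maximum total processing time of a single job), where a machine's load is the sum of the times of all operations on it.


Machine loads:
  Machine 1: 8 + 6 + 7 + 6 = 27
  Machine 2: 9 + 2 + 5 + 1 = 17
Max machine load = 27
Job totals:
  Job 1: 17
  Job 2: 8
  Job 3: 12
  Job 4: 7
Max job total = 17
Lower bound = max(27, 17) = 27

27


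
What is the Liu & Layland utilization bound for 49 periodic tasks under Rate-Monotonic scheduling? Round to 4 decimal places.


Compute 2^(1/49) = 1.0142463870
Subtract 1: 1.0142463870 - 1 = 0.0142463870
Multiply by n: 49 * 0.0142463870 = 0.6980729630
Round to 4 dp: 0.6981

0.6981


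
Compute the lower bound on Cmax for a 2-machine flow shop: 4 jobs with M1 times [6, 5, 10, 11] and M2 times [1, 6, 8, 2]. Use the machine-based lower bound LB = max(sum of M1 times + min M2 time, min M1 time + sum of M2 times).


LB1 = sum(M1 times) + min(M2 times) = 32 + 1 = 33
LB2 = min(M1 times) + sum(M2 times) = 5 + 17 = 22
Lower bound = max(LB1, LB2) = max(33, 22) = 33

33


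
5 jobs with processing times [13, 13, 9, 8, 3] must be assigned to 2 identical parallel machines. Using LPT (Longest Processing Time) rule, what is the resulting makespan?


Sort jobs in decreasing order (LPT): [13, 13, 9, 8, 3]
Assign each job to the least loaded machine:
  Machine 1: jobs [13, 9], load = 22
  Machine 2: jobs [13, 8, 3], load = 24
Makespan = max load = 24

24


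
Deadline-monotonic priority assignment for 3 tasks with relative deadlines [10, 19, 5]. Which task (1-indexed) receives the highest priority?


Sort tasks by relative deadline (ascending):
  Task 3: deadline = 5
  Task 1: deadline = 10
  Task 2: deadline = 19
Priority order (highest first): [3, 1, 2]
Highest priority task = 3

3


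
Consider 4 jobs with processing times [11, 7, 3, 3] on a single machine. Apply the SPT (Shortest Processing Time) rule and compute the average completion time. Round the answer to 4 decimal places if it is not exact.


Sort jobs by processing time (SPT order): [3, 3, 7, 11]
Compute completion times sequentially:
  Job 1: processing = 3, completes at 3
  Job 2: processing = 3, completes at 6
  Job 3: processing = 7, completes at 13
  Job 4: processing = 11, completes at 24
Sum of completion times = 46
Average completion time = 46/4 = 11.5

11.5


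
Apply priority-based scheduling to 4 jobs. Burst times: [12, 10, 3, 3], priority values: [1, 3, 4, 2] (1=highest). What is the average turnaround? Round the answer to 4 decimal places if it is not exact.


Sort by priority (ascending = highest first):
Order: [(1, 12), (2, 3), (3, 10), (4, 3)]
Completion times:
  Priority 1, burst=12, C=12
  Priority 2, burst=3, C=15
  Priority 3, burst=10, C=25
  Priority 4, burst=3, C=28
Average turnaround = 80/4 = 20.0

20.0


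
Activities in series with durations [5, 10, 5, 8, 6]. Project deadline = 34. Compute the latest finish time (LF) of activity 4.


LF(activity 4) = deadline - sum of successor durations
Successors: activities 5 through 5 with durations [6]
Sum of successor durations = 6
LF = 34 - 6 = 28

28


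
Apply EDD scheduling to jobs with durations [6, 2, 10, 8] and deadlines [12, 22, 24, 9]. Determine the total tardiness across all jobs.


Sort by due date (EDD order): [(8, 9), (6, 12), (2, 22), (10, 24)]
Compute completion times and tardiness:
  Job 1: p=8, d=9, C=8, tardiness=max(0,8-9)=0
  Job 2: p=6, d=12, C=14, tardiness=max(0,14-12)=2
  Job 3: p=2, d=22, C=16, tardiness=max(0,16-22)=0
  Job 4: p=10, d=24, C=26, tardiness=max(0,26-24)=2
Total tardiness = 4

4


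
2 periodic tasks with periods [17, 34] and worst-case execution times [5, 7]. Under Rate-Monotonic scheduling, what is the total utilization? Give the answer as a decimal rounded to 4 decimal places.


Compute individual utilizations (exact fractions):
  Task 1: C/T = 5/17 (approx. 0.2941)
  Task 2: C/T = 7/34 (approx. 0.2059)
Total utilization U = 5/17 + 7/34 = 1/2
Rounded to 4 decimal places: U = 0.5000
RM (Liu & Layland) bound for 2 tasks = 0.828427; compare with U = 1/2 (approx. 0.500000)
U <= bound, so schedulable by RM sufficient condition.

0.5000


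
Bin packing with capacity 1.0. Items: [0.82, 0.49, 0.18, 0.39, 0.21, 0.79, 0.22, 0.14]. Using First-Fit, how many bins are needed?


Place items sequentially using First-Fit:
  Item 0.82 -> new Bin 1
  Item 0.49 -> new Bin 2
  Item 0.18 -> Bin 1 (now 1.0)
  Item 0.39 -> Bin 2 (now 0.88)
  Item 0.21 -> new Bin 3
  Item 0.79 -> Bin 3 (now 1.0)
  Item 0.22 -> new Bin 4
  Item 0.14 -> Bin 4 (now 0.36)
Total bins used = 4

4


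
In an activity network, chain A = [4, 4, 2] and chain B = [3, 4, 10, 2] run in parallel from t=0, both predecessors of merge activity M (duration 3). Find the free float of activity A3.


ES(A3) = sum of predecessors on chain A = 8
EF(A3) = ES + duration = 8 + 2 = 10
Successor of A3 is M. ES(M) = max(sum(A), sum(B)) = max(10, 19) = 19
Free float = ES(successor) - EF(current) = 19 - 10 = 9

9


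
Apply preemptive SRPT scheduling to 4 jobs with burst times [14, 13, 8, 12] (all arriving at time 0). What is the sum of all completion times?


Since all jobs arrive at t=0, SRPT equals SPT ordering.
SPT order: [8, 12, 13, 14]
Completion times:
  Job 1: p=8, C=8
  Job 2: p=12, C=20
  Job 3: p=13, C=33
  Job 4: p=14, C=47
Total completion time = 8 + 20 + 33 + 47 = 108

108


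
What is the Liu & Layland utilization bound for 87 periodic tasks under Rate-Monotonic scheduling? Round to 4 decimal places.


Compute 2^(1/87) = 1.0079990316
Subtract 1: 1.0079990316 - 1 = 0.0079990316
Multiply by n: 87 * 0.0079990316 = 0.6959157492
Round to 4 dp: 0.6959

0.6959


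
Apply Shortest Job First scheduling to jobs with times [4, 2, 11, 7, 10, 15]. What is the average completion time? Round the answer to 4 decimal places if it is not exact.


SJF order (ascending): [2, 4, 7, 10, 11, 15]
Completion times:
  Job 1: burst=2, C=2
  Job 2: burst=4, C=6
  Job 3: burst=7, C=13
  Job 4: burst=10, C=23
  Job 5: burst=11, C=34
  Job 6: burst=15, C=49
Average completion = 127/6 = 21.1667

21.1667


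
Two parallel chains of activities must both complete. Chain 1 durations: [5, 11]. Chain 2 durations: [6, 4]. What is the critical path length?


Path A total = 5 + 11 = 16
Path B total = 6 + 4 = 10
Critical path = longest path = max(16, 10) = 16

16


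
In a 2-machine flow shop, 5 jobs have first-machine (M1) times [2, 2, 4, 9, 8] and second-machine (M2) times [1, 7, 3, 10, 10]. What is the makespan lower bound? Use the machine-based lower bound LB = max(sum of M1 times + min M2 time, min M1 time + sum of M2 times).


LB1 = sum(M1 times) + min(M2 times) = 25 + 1 = 26
LB2 = min(M1 times) + sum(M2 times) = 2 + 31 = 33
Lower bound = max(LB1, LB2) = max(26, 33) = 33

33


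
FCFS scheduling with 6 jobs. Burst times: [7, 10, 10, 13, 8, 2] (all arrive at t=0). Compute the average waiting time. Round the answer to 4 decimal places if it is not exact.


FCFS order (as given): [7, 10, 10, 13, 8, 2]
Waiting times:
  Job 1: wait = 0
  Job 2: wait = 7
  Job 3: wait = 17
  Job 4: wait = 27
  Job 5: wait = 40
  Job 6: wait = 48
Sum of waiting times = 139
Average waiting time = 139/6 = 23.1667

23.1667


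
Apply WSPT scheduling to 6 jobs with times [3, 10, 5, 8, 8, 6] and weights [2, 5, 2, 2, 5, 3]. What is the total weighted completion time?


Compute p/w ratios and sort ascending (WSPT): [(3, 2), (8, 5), (10, 5), (6, 3), (5, 2), (8, 2)]
Compute weighted completion times:
  Job (p=3,w=2): C=3, w*C=2*3=6
  Job (p=8,w=5): C=11, w*C=5*11=55
  Job (p=10,w=5): C=21, w*C=5*21=105
  Job (p=6,w=3): C=27, w*C=3*27=81
  Job (p=5,w=2): C=32, w*C=2*32=64
  Job (p=8,w=2): C=40, w*C=2*40=80
Total weighted completion time = 391

391


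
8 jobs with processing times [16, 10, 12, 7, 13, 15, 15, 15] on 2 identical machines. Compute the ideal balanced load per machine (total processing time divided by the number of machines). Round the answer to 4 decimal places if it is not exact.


Total processing time = 16 + 10 + 12 + 7 + 13 + 15 + 15 + 15 = 103
Number of machines = 2
Ideal balanced load = 103 / 2 = 51.5

51.5


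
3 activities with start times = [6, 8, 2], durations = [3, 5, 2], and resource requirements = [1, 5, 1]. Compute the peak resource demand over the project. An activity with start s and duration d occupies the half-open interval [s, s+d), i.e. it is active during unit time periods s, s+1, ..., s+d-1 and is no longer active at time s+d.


Each activity i is active on [start_i, start_i + duration_i).
Compute total resource usage per time slot:
  t=0: active resources = [], total = 0
  t=1: active resources = [], total = 0
  t=2: active resources = [1], total = 1
  t=3: active resources = [1], total = 1
  t=4: active resources = [], total = 0
  t=5: active resources = [], total = 0
  t=6: active resources = [1], total = 1
  t=7: active resources = [1], total = 1
  t=8: active resources = [1, 5], total = 6
  t=9: active resources = [5], total = 5
  t=10: active resources = [5], total = 5
  t=11: active resources = [5], total = 5
  t=12: active resources = [5], total = 5
Peak resource demand = 6

6


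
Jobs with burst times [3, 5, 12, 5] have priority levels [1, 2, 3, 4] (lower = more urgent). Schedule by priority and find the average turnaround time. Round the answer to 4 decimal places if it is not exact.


Sort by priority (ascending = highest first):
Order: [(1, 3), (2, 5), (3, 12), (4, 5)]
Completion times:
  Priority 1, burst=3, C=3
  Priority 2, burst=5, C=8
  Priority 3, burst=12, C=20
  Priority 4, burst=5, C=25
Average turnaround = 56/4 = 14.0

14.0


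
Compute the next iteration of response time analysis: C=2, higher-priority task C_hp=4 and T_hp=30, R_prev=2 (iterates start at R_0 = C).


R_next = C + ceil(R_prev / T_hp) * C_hp
ceil(2 / 30) = ceil(0.0667) = 1
Interference = 1 * 4 = 4
R_next = 2 + 4 = 6

6


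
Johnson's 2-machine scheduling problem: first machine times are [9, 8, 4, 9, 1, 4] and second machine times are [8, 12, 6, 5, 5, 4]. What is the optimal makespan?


Apply Johnson's rule:
  Group 1 (a <= b): [(5, 1, 5), (3, 4, 6), (6, 4, 4), (2, 8, 12)]
  Group 2 (a > b): [(1, 9, 8), (4, 9, 5)]
Optimal job order: [5, 3, 6, 2, 1, 4]
Schedule:
  Job 5: M1 done at 1, M2 done at 6
  Job 3: M1 done at 5, M2 done at 12
  Job 6: M1 done at 9, M2 done at 16
  Job 2: M1 done at 17, M2 done at 29
  Job 1: M1 done at 26, M2 done at 37
  Job 4: M1 done at 35, M2 done at 42
Makespan = 42

42


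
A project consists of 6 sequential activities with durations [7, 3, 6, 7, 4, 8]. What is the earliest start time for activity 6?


Activity 6 starts after activities 1 through 5 complete.
Predecessor durations: [7, 3, 6, 7, 4]
ES = 7 + 3 + 6 + 7 + 4 = 27

27


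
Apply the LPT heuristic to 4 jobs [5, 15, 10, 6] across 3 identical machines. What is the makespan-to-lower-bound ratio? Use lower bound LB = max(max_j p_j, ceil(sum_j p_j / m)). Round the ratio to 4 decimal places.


LPT order: [15, 10, 6, 5]
Machine loads after assignment: [15, 10, 11]
LPT makespan = 15
Lower bound = max(max_job, ceil(total/3)) = max(15, 12) = 15
Ratio = 15 / 15 = 1.0

1.0


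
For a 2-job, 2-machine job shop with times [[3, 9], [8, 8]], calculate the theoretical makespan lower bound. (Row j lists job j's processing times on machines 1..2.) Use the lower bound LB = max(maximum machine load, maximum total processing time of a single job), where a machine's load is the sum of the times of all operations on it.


Machine loads:
  Machine 1: 3 + 8 = 11
  Machine 2: 9 + 8 = 17
Max machine load = 17
Job totals:
  Job 1: 12
  Job 2: 16
Max job total = 16
Lower bound = max(17, 16) = 17

17


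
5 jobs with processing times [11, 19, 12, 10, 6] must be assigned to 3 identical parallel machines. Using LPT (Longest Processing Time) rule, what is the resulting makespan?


Sort jobs in decreasing order (LPT): [19, 12, 11, 10, 6]
Assign each job to the least loaded machine:
  Machine 1: jobs [19], load = 19
  Machine 2: jobs [12, 6], load = 18
  Machine 3: jobs [11, 10], load = 21
Makespan = max load = 21

21


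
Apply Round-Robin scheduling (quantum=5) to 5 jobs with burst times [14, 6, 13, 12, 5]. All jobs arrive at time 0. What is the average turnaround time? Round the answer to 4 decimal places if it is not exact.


Time quantum = 5
Execution trace:
  J1 runs 5 units, time = 5
  J2 runs 5 units, time = 10
  J3 runs 5 units, time = 15
  J4 runs 5 units, time = 20
  J5 runs 5 units, time = 25
  J1 runs 5 units, time = 30
  J2 runs 1 units, time = 31
  J3 runs 5 units, time = 36
  J4 runs 5 units, time = 41
  J1 runs 4 units, time = 45
  J3 runs 3 units, time = 48
  J4 runs 2 units, time = 50
Finish times: [45, 31, 48, 50, 25]
Average turnaround = 199/5 = 39.8

39.8


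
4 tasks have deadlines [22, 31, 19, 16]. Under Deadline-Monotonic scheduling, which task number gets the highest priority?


Sort tasks by relative deadline (ascending):
  Task 4: deadline = 16
  Task 3: deadline = 19
  Task 1: deadline = 22
  Task 2: deadline = 31
Priority order (highest first): [4, 3, 1, 2]
Highest priority task = 4

4


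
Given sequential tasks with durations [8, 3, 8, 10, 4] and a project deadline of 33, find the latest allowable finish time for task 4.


LF(activity 4) = deadline - sum of successor durations
Successors: activities 5 through 5 with durations [4]
Sum of successor durations = 4
LF = 33 - 4 = 29

29


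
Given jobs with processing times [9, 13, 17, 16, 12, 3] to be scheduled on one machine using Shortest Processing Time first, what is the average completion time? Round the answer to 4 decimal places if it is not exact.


Sort jobs by processing time (SPT order): [3, 9, 12, 13, 16, 17]
Compute completion times sequentially:
  Job 1: processing = 3, completes at 3
  Job 2: processing = 9, completes at 12
  Job 3: processing = 12, completes at 24
  Job 4: processing = 13, completes at 37
  Job 5: processing = 16, completes at 53
  Job 6: processing = 17, completes at 70
Sum of completion times = 199
Average completion time = 199/6 = 33.1667

33.1667


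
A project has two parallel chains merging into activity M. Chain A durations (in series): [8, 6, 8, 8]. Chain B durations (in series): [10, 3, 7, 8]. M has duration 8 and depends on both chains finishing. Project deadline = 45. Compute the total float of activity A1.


Forward pass: ES(A1) = sum of predecessors on chain A = 0
EF = ES + duration = 0 + 8 = 8
Backward pass: LF(M) = deadline = 45; LS(M) = 45 - 8 = 37
LF(A1) = LS(M) - sum(successors on chain A) = 37 - 22 = 15
LS = LF - duration = 15 - 8 = 7
Total float = LS - ES = 7 - 0 = 7

7


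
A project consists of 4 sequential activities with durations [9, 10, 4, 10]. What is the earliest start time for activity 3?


Activity 3 starts after activities 1 through 2 complete.
Predecessor durations: [9, 10]
ES = 9 + 10 = 19

19


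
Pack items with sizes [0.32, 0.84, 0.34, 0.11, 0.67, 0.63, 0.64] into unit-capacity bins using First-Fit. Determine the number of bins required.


Place items sequentially using First-Fit:
  Item 0.32 -> new Bin 1
  Item 0.84 -> new Bin 2
  Item 0.34 -> Bin 1 (now 0.66)
  Item 0.11 -> Bin 1 (now 0.77)
  Item 0.67 -> new Bin 3
  Item 0.63 -> new Bin 4
  Item 0.64 -> new Bin 5
Total bins used = 5

5


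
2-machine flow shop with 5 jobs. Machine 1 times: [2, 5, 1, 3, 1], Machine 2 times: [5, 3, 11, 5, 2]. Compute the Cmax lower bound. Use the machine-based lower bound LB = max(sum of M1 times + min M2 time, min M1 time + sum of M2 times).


LB1 = sum(M1 times) + min(M2 times) = 12 + 2 = 14
LB2 = min(M1 times) + sum(M2 times) = 1 + 26 = 27
Lower bound = max(LB1, LB2) = max(14, 27) = 27

27


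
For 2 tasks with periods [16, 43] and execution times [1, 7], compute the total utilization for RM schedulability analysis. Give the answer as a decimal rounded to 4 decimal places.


Compute individual utilizations (exact fractions):
  Task 1: C/T = 1/16 (approx. 0.0625)
  Task 2: C/T = 7/43 (approx. 0.1628)
Total utilization U = 1/16 + 7/43 = 155/688
Rounded to 4 decimal places: U = 0.2253
RM (Liu & Layland) bound for 2 tasks = 0.828427; compare with U = 155/688 (approx. 0.225291)
U <= bound, so schedulable by RM sufficient condition.

0.2253


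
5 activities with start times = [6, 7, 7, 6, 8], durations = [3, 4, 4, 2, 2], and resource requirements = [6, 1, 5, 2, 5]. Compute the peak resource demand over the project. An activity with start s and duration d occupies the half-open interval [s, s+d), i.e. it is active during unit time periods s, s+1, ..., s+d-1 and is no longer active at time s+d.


Each activity i is active on [start_i, start_i + duration_i).
Compute total resource usage per time slot:
  t=0: active resources = [], total = 0
  t=1: active resources = [], total = 0
  t=2: active resources = [], total = 0
  t=3: active resources = [], total = 0
  t=4: active resources = [], total = 0
  t=5: active resources = [], total = 0
  t=6: active resources = [6, 2], total = 8
  t=7: active resources = [6, 1, 5, 2], total = 14
  t=8: active resources = [6, 1, 5, 5], total = 17
  t=9: active resources = [1, 5, 5], total = 11
  t=10: active resources = [1, 5], total = 6
Peak resource demand = 17

17


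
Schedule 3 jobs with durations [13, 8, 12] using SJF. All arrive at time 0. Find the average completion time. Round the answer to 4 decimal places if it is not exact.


SJF order (ascending): [8, 12, 13]
Completion times:
  Job 1: burst=8, C=8
  Job 2: burst=12, C=20
  Job 3: burst=13, C=33
Average completion = 61/3 = 20.3333

20.3333


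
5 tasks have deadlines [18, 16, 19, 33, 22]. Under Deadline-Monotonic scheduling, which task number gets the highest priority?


Sort tasks by relative deadline (ascending):
  Task 2: deadline = 16
  Task 1: deadline = 18
  Task 3: deadline = 19
  Task 5: deadline = 22
  Task 4: deadline = 33
Priority order (highest first): [2, 1, 3, 5, 4]
Highest priority task = 2

2


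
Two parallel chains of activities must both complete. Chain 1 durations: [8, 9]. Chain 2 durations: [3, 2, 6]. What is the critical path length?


Path A total = 8 + 9 = 17
Path B total = 3 + 2 + 6 = 11
Critical path = longest path = max(17, 11) = 17

17


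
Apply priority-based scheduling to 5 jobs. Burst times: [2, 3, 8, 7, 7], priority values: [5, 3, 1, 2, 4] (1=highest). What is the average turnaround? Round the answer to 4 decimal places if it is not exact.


Sort by priority (ascending = highest first):
Order: [(1, 8), (2, 7), (3, 3), (4, 7), (5, 2)]
Completion times:
  Priority 1, burst=8, C=8
  Priority 2, burst=7, C=15
  Priority 3, burst=3, C=18
  Priority 4, burst=7, C=25
  Priority 5, burst=2, C=27
Average turnaround = 93/5 = 18.6

18.6


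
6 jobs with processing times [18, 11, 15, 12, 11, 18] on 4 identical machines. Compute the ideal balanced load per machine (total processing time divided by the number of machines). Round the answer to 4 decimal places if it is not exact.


Total processing time = 18 + 11 + 15 + 12 + 11 + 18 = 85
Number of machines = 4
Ideal balanced load = 85 / 4 = 21.25

21.25


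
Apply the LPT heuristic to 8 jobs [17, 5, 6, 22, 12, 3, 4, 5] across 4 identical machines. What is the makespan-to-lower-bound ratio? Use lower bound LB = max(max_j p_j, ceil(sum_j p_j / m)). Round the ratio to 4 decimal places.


LPT order: [22, 17, 12, 6, 5, 5, 4, 3]
Machine loads after assignment: [22, 17, 19, 16]
LPT makespan = 22
Lower bound = max(max_job, ceil(total/4)) = max(22, 19) = 22
Ratio = 22 / 22 = 1.0

1.0


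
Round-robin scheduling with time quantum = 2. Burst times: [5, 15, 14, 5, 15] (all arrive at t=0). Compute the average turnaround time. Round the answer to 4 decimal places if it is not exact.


Time quantum = 2
Execution trace:
  J1 runs 2 units, time = 2
  J2 runs 2 units, time = 4
  J3 runs 2 units, time = 6
  J4 runs 2 units, time = 8
  J5 runs 2 units, time = 10
  J1 runs 2 units, time = 12
  J2 runs 2 units, time = 14
  J3 runs 2 units, time = 16
  J4 runs 2 units, time = 18
  J5 runs 2 units, time = 20
  J1 runs 1 units, time = 21
  J2 runs 2 units, time = 23
  J3 runs 2 units, time = 25
  J4 runs 1 units, time = 26
  J5 runs 2 units, time = 28
  J2 runs 2 units, time = 30
  J3 runs 2 units, time = 32
  J5 runs 2 units, time = 34
  J2 runs 2 units, time = 36
  J3 runs 2 units, time = 38
  J5 runs 2 units, time = 40
  J2 runs 2 units, time = 42
  J3 runs 2 units, time = 44
  J5 runs 2 units, time = 46
  J2 runs 2 units, time = 48
  J3 runs 2 units, time = 50
  J5 runs 2 units, time = 52
  J2 runs 1 units, time = 53
  J5 runs 1 units, time = 54
Finish times: [21, 53, 50, 26, 54]
Average turnaround = 204/5 = 40.8

40.8


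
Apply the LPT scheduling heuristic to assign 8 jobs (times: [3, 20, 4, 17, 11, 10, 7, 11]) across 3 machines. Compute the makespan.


Sort jobs in decreasing order (LPT): [20, 17, 11, 11, 10, 7, 4, 3]
Assign each job to the least loaded machine:
  Machine 1: jobs [20, 7], load = 27
  Machine 2: jobs [17, 10], load = 27
  Machine 3: jobs [11, 11, 4, 3], load = 29
Makespan = max load = 29

29


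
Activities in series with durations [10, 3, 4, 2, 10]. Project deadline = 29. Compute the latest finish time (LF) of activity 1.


LF(activity 1) = deadline - sum of successor durations
Successors: activities 2 through 5 with durations [3, 4, 2, 10]
Sum of successor durations = 19
LF = 29 - 19 = 10

10


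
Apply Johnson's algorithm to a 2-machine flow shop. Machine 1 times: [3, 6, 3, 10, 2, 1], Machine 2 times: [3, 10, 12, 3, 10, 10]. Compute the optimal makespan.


Apply Johnson's rule:
  Group 1 (a <= b): [(6, 1, 10), (5, 2, 10), (1, 3, 3), (3, 3, 12), (2, 6, 10)]
  Group 2 (a > b): [(4, 10, 3)]
Optimal job order: [6, 5, 1, 3, 2, 4]
Schedule:
  Job 6: M1 done at 1, M2 done at 11
  Job 5: M1 done at 3, M2 done at 21
  Job 1: M1 done at 6, M2 done at 24
  Job 3: M1 done at 9, M2 done at 36
  Job 2: M1 done at 15, M2 done at 46
  Job 4: M1 done at 25, M2 done at 49
Makespan = 49

49


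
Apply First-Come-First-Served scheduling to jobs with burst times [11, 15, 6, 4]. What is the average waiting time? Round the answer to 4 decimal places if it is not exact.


FCFS order (as given): [11, 15, 6, 4]
Waiting times:
  Job 1: wait = 0
  Job 2: wait = 11
  Job 3: wait = 26
  Job 4: wait = 32
Sum of waiting times = 69
Average waiting time = 69/4 = 17.25

17.25


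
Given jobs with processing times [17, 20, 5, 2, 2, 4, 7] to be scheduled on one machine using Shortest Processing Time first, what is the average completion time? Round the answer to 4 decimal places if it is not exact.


Sort jobs by processing time (SPT order): [2, 2, 4, 5, 7, 17, 20]
Compute completion times sequentially:
  Job 1: processing = 2, completes at 2
  Job 2: processing = 2, completes at 4
  Job 3: processing = 4, completes at 8
  Job 4: processing = 5, completes at 13
  Job 5: processing = 7, completes at 20
  Job 6: processing = 17, completes at 37
  Job 7: processing = 20, completes at 57
Sum of completion times = 141
Average completion time = 141/7 = 20.1429

20.1429


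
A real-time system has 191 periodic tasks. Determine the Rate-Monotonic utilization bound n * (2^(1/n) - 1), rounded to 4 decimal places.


Compute 2^(1/191) = 1.0036356358
Subtract 1: 1.0036356358 - 1 = 0.0036356358
Multiply by n: 191 * 0.0036356358 = 0.6944064378
Round to 4 dp: 0.6944

0.6944


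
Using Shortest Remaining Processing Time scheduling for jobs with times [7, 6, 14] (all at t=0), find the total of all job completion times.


Since all jobs arrive at t=0, SRPT equals SPT ordering.
SPT order: [6, 7, 14]
Completion times:
  Job 1: p=6, C=6
  Job 2: p=7, C=13
  Job 3: p=14, C=27
Total completion time = 6 + 13 + 27 = 46

46


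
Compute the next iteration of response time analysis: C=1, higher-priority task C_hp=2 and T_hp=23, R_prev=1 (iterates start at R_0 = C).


R_next = C + ceil(R_prev / T_hp) * C_hp
ceil(1 / 23) = ceil(0.0435) = 1
Interference = 1 * 2 = 2
R_next = 1 + 2 = 3

3


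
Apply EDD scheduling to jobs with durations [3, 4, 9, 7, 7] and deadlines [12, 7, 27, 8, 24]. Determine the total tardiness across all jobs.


Sort by due date (EDD order): [(4, 7), (7, 8), (3, 12), (7, 24), (9, 27)]
Compute completion times and tardiness:
  Job 1: p=4, d=7, C=4, tardiness=max(0,4-7)=0
  Job 2: p=7, d=8, C=11, tardiness=max(0,11-8)=3
  Job 3: p=3, d=12, C=14, tardiness=max(0,14-12)=2
  Job 4: p=7, d=24, C=21, tardiness=max(0,21-24)=0
  Job 5: p=9, d=27, C=30, tardiness=max(0,30-27)=3
Total tardiness = 8

8


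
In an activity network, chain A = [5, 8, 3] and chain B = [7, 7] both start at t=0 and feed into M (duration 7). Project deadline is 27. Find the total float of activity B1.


Forward pass: ES(B1) = sum of predecessors on chain B = 0
EF = ES + duration = 0 + 7 = 7
Backward pass: LF(M) = deadline = 27; LS(M) = 27 - 7 = 20
LF(B1) = LS(M) - sum(successors on chain B) = 20 - 7 = 13
LS = LF - duration = 13 - 7 = 6
Total float = LS - ES = 6 - 0 = 6

6


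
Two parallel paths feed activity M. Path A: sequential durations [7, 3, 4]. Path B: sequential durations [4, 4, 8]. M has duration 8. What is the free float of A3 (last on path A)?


ES(A3) = sum of predecessors on chain A = 10
EF(A3) = ES + duration = 10 + 4 = 14
Successor of A3 is M. ES(M) = max(sum(A), sum(B)) = max(14, 16) = 16
Free float = ES(successor) - EF(current) = 16 - 14 = 2

2


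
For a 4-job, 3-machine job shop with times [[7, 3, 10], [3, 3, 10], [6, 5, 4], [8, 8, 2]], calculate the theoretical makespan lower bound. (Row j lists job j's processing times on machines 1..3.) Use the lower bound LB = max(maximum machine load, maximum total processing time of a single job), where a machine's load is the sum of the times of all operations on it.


Machine loads:
  Machine 1: 7 + 3 + 6 + 8 = 24
  Machine 2: 3 + 3 + 5 + 8 = 19
  Machine 3: 10 + 10 + 4 + 2 = 26
Max machine load = 26
Job totals:
  Job 1: 20
  Job 2: 16
  Job 3: 15
  Job 4: 18
Max job total = 20
Lower bound = max(26, 20) = 26

26
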